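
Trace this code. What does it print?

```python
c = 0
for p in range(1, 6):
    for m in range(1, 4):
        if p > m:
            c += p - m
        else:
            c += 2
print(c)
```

p=1,m=1: not 1>1, c = 0+2 = 2
p=1,m=2: not 1>2, c = 2+2 = 4
p=1,m=3: not 1>3, c = 4+2 = 6
p=2,m=1: 2>1, c = 6+1 = 7
p=2,m=2: not 2>2, c = 7+2 = 9
p=2,m=3: not 2>3, c = 9+2 = 11
p=3,m=1: 3>1, c = 11+2 = 13
p=3,m=2: 3>2, c = 13+1 = 14
p=3,m=3: not 3>3, c = 14+2 = 16
p=4,m=1: 4>1, c = 16+3 = 19
p=4,m=2: 4>2, c = 19+2 = 21
p=4,m=3: 4>3, c = 21+1 = 22
p=5,m=1: 5>1, c = 22+4 = 26
p=5,m=2: 5>2, c = 26+3 = 29
p=5,m=3: 5>3, c = 29+2 = 31

31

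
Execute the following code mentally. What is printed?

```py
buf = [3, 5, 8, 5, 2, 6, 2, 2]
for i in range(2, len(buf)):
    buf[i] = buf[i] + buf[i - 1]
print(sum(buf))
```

143

i=2: buf[2] = 8+5 = 13 → [3, 5, 13, 5, 2, 6, 2, 2]
i=3: buf[3] = 5+13 = 18 → [3, 5, 13, 18, 2, 6, 2, 2]
i=4: buf[4] = 2+18 = 20 → [3, 5, 13, 18, 20, 6, 2, 2]
i=5: buf[5] = 6+20 = 26 → [3, 5, 13, 18, 20, 26, 2, 2]
i=6: buf[6] = 2+26 = 28 → [3, 5, 13, 18, 20, 26, 28, 2]
i=7: buf[7] = 2+28 = 30 → [3, 5, 13, 18, 20, 26, 28, 30]
sum = 143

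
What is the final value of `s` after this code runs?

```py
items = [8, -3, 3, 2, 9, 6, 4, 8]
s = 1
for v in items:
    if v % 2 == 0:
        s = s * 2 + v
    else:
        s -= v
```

144

v=8: even, s = 1*2+8 = 10
v=-3: not even, s = 10-(-3) = 13
v=3: not even, s = 13-3 = 10
v=2: even, s = 10*2+2 = 22
v=9: not even, s = 22-9 = 13
v=6: even, s = 13*2+6 = 32
v=4: even, s = 32*2+4 = 68
v=8: even, s = 68*2+8 = 144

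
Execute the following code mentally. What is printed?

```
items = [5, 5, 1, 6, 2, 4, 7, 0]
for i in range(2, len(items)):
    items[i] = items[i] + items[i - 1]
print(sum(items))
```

i=2: items[2] = 1+5 = 6 → [5, 5, 6, 6, 2, 4, 7, 0]
i=3: items[3] = 6+6 = 12 → [5, 5, 6, 12, 2, 4, 7, 0]
i=4: items[4] = 2+12 = 14 → [5, 5, 6, 12, 14, 4, 7, 0]
i=5: items[5] = 4+14 = 18 → [5, 5, 6, 12, 14, 18, 7, 0]
i=6: items[6] = 7+18 = 25 → [5, 5, 6, 12, 14, 18, 25, 0]
i=7: items[7] = 0+25 = 25 → [5, 5, 6, 12, 14, 18, 25, 25]
sum = 110

110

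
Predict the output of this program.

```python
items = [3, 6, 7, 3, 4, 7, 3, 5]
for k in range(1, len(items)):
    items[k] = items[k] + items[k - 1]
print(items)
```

[3, 9, 16, 19, 23, 30, 33, 38]

k=1: items[1] = 6+3 = 9 → [3, 9, 7, 3, 4, 7, 3, 5]
k=2: items[2] = 7+9 = 16 → [3, 9, 16, 3, 4, 7, 3, 5]
k=3: items[3] = 3+16 = 19 → [3, 9, 16, 19, 4, 7, 3, 5]
k=4: items[4] = 4+19 = 23 → [3, 9, 16, 19, 23, 7, 3, 5]
k=5: items[5] = 7+23 = 30 → [3, 9, 16, 19, 23, 30, 3, 5]
k=6: items[6] = 3+30 = 33 → [3, 9, 16, 19, 23, 30, 33, 5]
k=7: items[7] = 5+33 = 38 → [3, 9, 16, 19, 23, 30, 33, 38]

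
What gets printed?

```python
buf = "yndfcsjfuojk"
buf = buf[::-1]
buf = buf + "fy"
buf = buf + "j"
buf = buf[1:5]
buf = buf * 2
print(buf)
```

reverse → 'kjoufjscfdny'
+ 'fy' → 'kjoufjscfdnyfy'
+ 'j' → 'kjoufjscfdnyfyj'
slice [1:5] → 'jouf'
repeat ×2 → 'joufjouf'

joufjouf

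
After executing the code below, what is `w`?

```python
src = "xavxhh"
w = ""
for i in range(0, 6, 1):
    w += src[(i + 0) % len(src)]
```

'xavxhh'

i=0: add src[0]='x' → 'x'
i=1: add src[1]='a' → 'xa'
i=2: add src[2]='v' → 'xav'
i=3: add src[3]='x' → 'xavx'
i=4: add src[4]='h' → 'xavxh'
i=5: add src[5]='h' → 'xavxhh'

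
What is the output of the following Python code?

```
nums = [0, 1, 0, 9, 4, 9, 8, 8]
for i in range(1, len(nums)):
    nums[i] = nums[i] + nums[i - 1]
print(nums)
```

[0, 1, 1, 10, 14, 23, 31, 39]

i=1: nums[1] = 1+0 = 1 → [0, 1, 0, 9, 4, 9, 8, 8]
i=2: nums[2] = 0+1 = 1 → [0, 1, 1, 9, 4, 9, 8, 8]
i=3: nums[3] = 9+1 = 10 → [0, 1, 1, 10, 4, 9, 8, 8]
i=4: nums[4] = 4+10 = 14 → [0, 1, 1, 10, 14, 9, 8, 8]
i=5: nums[5] = 9+14 = 23 → [0, 1, 1, 10, 14, 23, 8, 8]
i=6: nums[6] = 8+23 = 31 → [0, 1, 1, 10, 14, 23, 31, 8]
i=7: nums[7] = 8+31 = 39 → [0, 1, 1, 10, 14, 23, 31, 39]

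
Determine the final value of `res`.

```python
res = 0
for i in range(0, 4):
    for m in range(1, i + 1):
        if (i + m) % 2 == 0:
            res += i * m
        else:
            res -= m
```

i=1,m=1: even sum, res = 0+1 = 1
i=2,m=1: odd sum, res = 1-1 = 0
i=2,m=2: even sum, res = 0+4 = 4
i=3,m=1: even sum, res = 4+3 = 7
i=3,m=2: odd sum, res = 7-2 = 5
i=3,m=3: even sum, res = 5+9 = 14

14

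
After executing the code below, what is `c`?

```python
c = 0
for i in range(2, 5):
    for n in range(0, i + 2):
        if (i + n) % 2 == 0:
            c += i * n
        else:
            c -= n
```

i=2,n=0: even sum, c = 0+0 = 0
i=2,n=1: odd sum, c = 0-1 = -1
i=2,n=2: even sum, c = (-1)+4 = 3
i=2,n=3: odd sum, c = 3-3 = 0
i=3,n=0: odd sum, c = 0-0 = 0
i=3,n=1: even sum, c = 0+3 = 3
i=3,n=2: odd sum, c = 3-2 = 1
i=3,n=3: even sum, c = 1+9 = 10
i=3,n=4: odd sum, c = 10-4 = 6
i=4,n=0: even sum, c = 6+0 = 6
i=4,n=1: odd sum, c = 6-1 = 5
i=4,n=2: even sum, c = 5+8 = 13
i=4,n=3: odd sum, c = 13-3 = 10
i=4,n=4: even sum, c = 10+16 = 26
i=4,n=5: odd sum, c = 26-5 = 21

21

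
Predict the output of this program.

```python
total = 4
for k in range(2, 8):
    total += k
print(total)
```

31

k=2: total = 4+2 = 6
k=3: total = 6+3 = 9
k=4: total = 9+4 = 13
k=5: total = 13+5 = 18
k=6: total = 18+6 = 24
k=7: total = 24+7 = 31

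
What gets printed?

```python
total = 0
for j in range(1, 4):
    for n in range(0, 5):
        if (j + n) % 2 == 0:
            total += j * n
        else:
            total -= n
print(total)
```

j=1,n=0: odd sum, total = 0-0 = 0
j=1,n=1: even sum, total = 0+1 = 1
j=1,n=2: odd sum, total = 1-2 = -1
j=1,n=3: even sum, total = (-1)+3 = 2
j=1,n=4: odd sum, total = 2-4 = -2
j=2,n=0: even sum, total = (-2)+0 = -2
j=2,n=1: odd sum, total = (-2)-1 = -3
j=2,n=2: even sum, total = (-3)+4 = 1
j=2,n=3: odd sum, total = 1-3 = -2
j=2,n=4: even sum, total = (-2)+8 = 6
j=3,n=0: odd sum, total = 6-0 = 6
j=3,n=1: even sum, total = 6+3 = 9
j=3,n=2: odd sum, total = 9-2 = 7
j=3,n=3: even sum, total = 7+9 = 16
j=3,n=4: odd sum, total = 16-4 = 12

12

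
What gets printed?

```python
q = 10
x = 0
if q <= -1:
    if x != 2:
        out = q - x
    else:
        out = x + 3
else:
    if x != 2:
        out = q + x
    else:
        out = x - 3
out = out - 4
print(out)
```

q=10, x=0
q <= -1 is False; x != 2 is True
→ out = q + x = 10
out = 10-4 = 6

6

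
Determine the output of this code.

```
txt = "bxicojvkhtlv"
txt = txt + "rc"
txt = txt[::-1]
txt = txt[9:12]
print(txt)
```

+ 'rc' → 'bxicojvkhtlvrc'
reverse → 'crvlthkvjocixb'
slice [9:12] → 'oci'

oci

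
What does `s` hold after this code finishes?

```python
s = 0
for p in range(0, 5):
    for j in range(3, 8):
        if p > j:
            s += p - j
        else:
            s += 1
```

p=0,j=3: not 0>3, s = 0+1 = 1
p=0,j=4: not 0>4, s = 1+1 = 2
p=0,j=5: not 0>5, s = 2+1 = 3
p=0,j=6: not 0>6, s = 3+1 = 4
p=0,j=7: not 0>7, s = 4+1 = 5
p=1,j=3: not 1>3, s = 5+1 = 6
p=1,j=4: not 1>4, s = 6+1 = 7
p=1,j=5: not 1>5, s = 7+1 = 8
p=1,j=6: not 1>6, s = 8+1 = 9
p=1,j=7: not 1>7, s = 9+1 = 10
p=2,j=3: not 2>3, s = 10+1 = 11
p=2,j=4: not 2>4, s = 11+1 = 12
p=2,j=5: not 2>5, s = 12+1 = 13
p=2,j=6: not 2>6, s = 13+1 = 14
p=2,j=7: not 2>7, s = 14+1 = 15
p=3,j=3: not 3>3, s = 15+1 = 16
p=3,j=4: not 3>4, s = 16+1 = 17
p=3,j=5: not 3>5, s = 17+1 = 18
p=3,j=6: not 3>6, s = 18+1 = 19
p=3,j=7: not 3>7, s = 19+1 = 20
p=4,j=3: 4>3, s = 20+1 = 21
p=4,j=4: not 4>4, s = 21+1 = 22
p=4,j=5: not 4>5, s = 22+1 = 23
p=4,j=6: not 4>6, s = 23+1 = 24
p=4,j=7: not 4>7, s = 24+1 = 25

25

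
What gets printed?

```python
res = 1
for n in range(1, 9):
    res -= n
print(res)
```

-35

n=1: res = 1-1 = 0
n=2: res = 0-2 = -2
n=3: res = (-2)-3 = -5
n=4: res = (-5)-4 = -9
n=5: res = (-9)-5 = -14
n=6: res = (-14)-6 = -20
n=7: res = (-20)-7 = -27
n=8: res = (-27)-8 = -35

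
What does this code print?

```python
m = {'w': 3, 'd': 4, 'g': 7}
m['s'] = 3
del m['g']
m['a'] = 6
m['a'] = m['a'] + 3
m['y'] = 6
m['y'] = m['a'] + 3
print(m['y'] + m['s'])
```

m['s'] = 3 → {'w': 3, 'd': 4, 'g': 7, 's': 3}
del 'g' → {'w': 3, 'd': 4, 's': 3}
m['a'] = 6 → {'w': 3, 'd': 4, 's': 3, 'a': 6}
m['a'] = m['a']+3 = 9 → {'w': 3, 'd': 4, 's': 3, 'a': 9}
m['y'] = 6 → {'w': 3, 'd': 4, 's': 3, 'a': 9, 'y': 6}
m['y'] = m['a']+3 = 12 → {'w': 3, 'd': 4, 's': 3, 'a': 9, 'y': 12}
m['y']+m['s'] = 12+3 = 15

15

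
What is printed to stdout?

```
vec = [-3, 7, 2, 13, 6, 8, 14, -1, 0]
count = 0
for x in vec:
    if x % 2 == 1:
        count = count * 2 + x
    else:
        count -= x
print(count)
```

x=-3: odd, count = 0*2+(-3) = -3
x=7: odd, count = (-3)*2+7 = 1
x=2: not odd, count = 1-2 = -1
x=13: odd, count = (-1)*2+13 = 11
x=6: not odd, count = 11-6 = 5
x=8: not odd, count = 5-8 = -3
x=14: not odd, count = (-3)-14 = -17
x=-1: odd, count = (-17)*2+(-1) = -35
x=0: not odd, count = (-35)-0 = -35

-35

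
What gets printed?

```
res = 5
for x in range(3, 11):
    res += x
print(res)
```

57

x=3: res = 5+3 = 8
x=4: res = 8+4 = 12
x=5: res = 12+5 = 17
x=6: res = 17+6 = 23
x=7: res = 23+7 = 30
x=8: res = 30+8 = 38
x=9: res = 38+9 = 47
x=10: res = 47+10 = 57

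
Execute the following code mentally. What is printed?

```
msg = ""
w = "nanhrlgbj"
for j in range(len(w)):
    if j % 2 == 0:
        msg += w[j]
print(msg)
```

j=0: add 'n' → 'n'
j=1: skip
j=2: add 'n' → 'nn'
j=3: skip
j=4: add 'r' → 'nnr'
j=5: skip
j=6: add 'g' → 'nnrg'
j=7: skip
j=8: add 'j' → 'nnrgj'

nnrgj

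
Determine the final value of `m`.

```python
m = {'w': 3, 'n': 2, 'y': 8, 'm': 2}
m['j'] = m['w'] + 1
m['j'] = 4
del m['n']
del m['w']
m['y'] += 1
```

{'y': 9, 'm': 2, 'j': 4}

m['j'] = m['w']+1 = 4 → {'w': 3, 'n': 2, 'y': 8, 'm': 2, 'j': 4}
m['j'] = 4 → {'w': 3, 'n': 2, 'y': 8, 'm': 2, 'j': 4}
del 'n' → {'w': 3, 'y': 8, 'm': 2, 'j': 4}
del 'w' → {'y': 8, 'm': 2, 'j': 4}
m['y'] = 8+1 = 9 → {'y': 9, 'm': 2, 'j': 4}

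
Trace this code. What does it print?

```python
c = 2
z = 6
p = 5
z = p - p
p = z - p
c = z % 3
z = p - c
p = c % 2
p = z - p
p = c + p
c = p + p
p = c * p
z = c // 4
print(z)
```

z = 5-5 = 0
p = 0-5 = -5
c = 0%3 = 0
z = (-5)-0 = -5
p = 0%2 = 0
p = (-5)-0 = -5
p = 0+(-5) = -5
c = (-5)+(-5) = -10
p = (-10)*(-5) = 50
z = (-10)//4 = -3

-3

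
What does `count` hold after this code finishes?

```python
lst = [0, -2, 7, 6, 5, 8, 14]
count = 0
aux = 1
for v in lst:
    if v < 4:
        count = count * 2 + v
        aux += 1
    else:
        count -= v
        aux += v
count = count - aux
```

-85

v=0: <4, count = 0*2+0 = 0; aux=2
v=-2: <4, count = 0*2+(-2) = -2; aux=3
v=7: not <4, count = (-2)-7 = -9; aux=10
v=6: not <4, count = (-9)-6 = -15; aux=16
v=5: not <4, count = (-15)-5 = -20; aux=21
v=8: not <4, count = (-20)-8 = -28; aux=29
v=14: not <4, count = (-28)-14 = -42; aux=43
count-aux = (-42)-43 = -85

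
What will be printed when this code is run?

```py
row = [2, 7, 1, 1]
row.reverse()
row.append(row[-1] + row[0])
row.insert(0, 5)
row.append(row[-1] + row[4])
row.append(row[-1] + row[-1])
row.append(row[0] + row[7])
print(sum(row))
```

49

reverse → [1, 1, 7, 2]
append row[-1]+row[0] = 2+1 = 3 → [1, 1, 7, 2, 3]
insert 5 at 0 → [5, 1, 1, 7, 2, 3]
append row[-1]+row[4] = 3+2 = 5 → [5, 1, 1, 7, 2, 3, 5]
append row[-1]+row[-1] = 5+5 = 10 → [5, 1, 1, 7, 2, 3, 5, 10]
append row[0]+row[7] = 5+10 = 15 → [5, 1, 1, 7, 2, 3, 5, 10, 15]
sum = 49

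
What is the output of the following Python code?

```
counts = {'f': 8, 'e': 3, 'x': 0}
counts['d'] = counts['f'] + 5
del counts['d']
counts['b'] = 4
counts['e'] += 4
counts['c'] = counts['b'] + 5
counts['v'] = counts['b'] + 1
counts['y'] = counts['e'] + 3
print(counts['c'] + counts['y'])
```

counts['d'] = counts['f']+5 = 13 → {'f': 8, 'e': 3, 'x': 0, 'd': 13}
del 'd' → {'f': 8, 'e': 3, 'x': 0}
counts['b'] = 4 → {'f': 8, 'e': 3, 'x': 0, 'b': 4}
counts['e'] = 3+4 = 7 → {'f': 8, 'e': 7, 'x': 0, 'b': 4}
counts['c'] = counts['b']+5 = 9 → {'f': 8, 'e': 7, 'x': 0, 'b': 4, 'c': 9}
counts['v'] = counts['b']+1 = 5 → {'f': 8, 'e': 7, 'x': 0, 'b': 4, 'c': 9, 'v': 5}
counts['y'] = counts['e']+3 = 10 → {'f': 8, 'e': 7, 'x': 0, 'b': 4, 'c': 9, 'v': 5, 'y': 10}
counts['c']+counts['y'] = 9+10 = 19

19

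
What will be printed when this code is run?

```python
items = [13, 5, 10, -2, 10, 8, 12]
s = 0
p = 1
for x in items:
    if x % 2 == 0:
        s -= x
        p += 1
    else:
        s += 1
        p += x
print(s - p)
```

x=13: not even, s = 0+1 = 1; p=14
x=5: not even, s = 1+1 = 2; p=19
x=10: even, s = 2-10 = -8; p=20
x=-2: even, s = (-8)-(-2) = -6; p=21
x=10: even, s = (-6)-10 = -16; p=22
x=8: even, s = (-16)-8 = -24; p=23
x=12: even, s = (-24)-12 = -36; p=24
s-p = (-36)-24 = -60

-60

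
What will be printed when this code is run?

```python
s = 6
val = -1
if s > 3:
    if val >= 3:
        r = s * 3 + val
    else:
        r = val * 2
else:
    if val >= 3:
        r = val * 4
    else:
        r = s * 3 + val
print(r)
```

-2

s=6, val=-1
s > 3 is True; val >= 3 is False
→ r = val * 2 = -2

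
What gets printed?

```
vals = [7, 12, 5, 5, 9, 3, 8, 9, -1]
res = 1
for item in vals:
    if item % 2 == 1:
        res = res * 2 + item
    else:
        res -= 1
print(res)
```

item=7: odd, res = 1*2+7 = 9
item=12: not odd, res = 9-1 = 8
item=5: odd, res = 8*2+5 = 21
item=5: odd, res = 21*2+5 = 47
item=9: odd, res = 47*2+9 = 103
item=3: odd, res = 103*2+3 = 209
item=8: not odd, res = 209-1 = 208
item=9: odd, res = 208*2+9 = 425
item=-1: odd, res = 425*2+(-1) = 849

849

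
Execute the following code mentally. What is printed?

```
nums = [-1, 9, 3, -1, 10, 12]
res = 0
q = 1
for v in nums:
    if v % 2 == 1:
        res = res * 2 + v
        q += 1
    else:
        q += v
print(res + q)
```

60

v=-1: odd, res = 0*2+(-1) = -1; q=2
v=9: odd, res = (-1)*2+9 = 7; q=3
v=3: odd, res = 7*2+3 = 17; q=4
v=-1: odd, res = 17*2+(-1) = 33; q=5
v=10: not odd; q=15
v=12: not odd; q=27
res+q = 33+27 = 60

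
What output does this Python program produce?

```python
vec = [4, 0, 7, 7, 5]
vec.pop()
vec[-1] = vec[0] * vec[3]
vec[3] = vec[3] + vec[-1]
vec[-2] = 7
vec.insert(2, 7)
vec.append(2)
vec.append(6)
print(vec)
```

[4, 0, 7, 7, 56, 2, 6]

pop() removes 5 → [4, 0, 7, 7]
vec[-1] = vec[0]*vec[3] = 4*7 = 28 → [4, 0, 7, 28]
vec[3] = vec[3]+vec[-1] = 28+28 = 56 → [4, 0, 7, 56]
vec[-2] = 7 → [4, 0, 7, 56]
insert 7 at 2 → [4, 0, 7, 7, 56]
append 2 → [4, 0, 7, 7, 56, 2]
append 6 → [4, 0, 7, 7, 56, 2, 6]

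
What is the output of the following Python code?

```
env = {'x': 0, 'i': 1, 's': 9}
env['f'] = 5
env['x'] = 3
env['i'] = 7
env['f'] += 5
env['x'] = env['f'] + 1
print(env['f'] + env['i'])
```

env['f'] = 5 → {'x': 0, 'i': 1, 's': 9, 'f': 5}
env['x'] = 3 → {'x': 3, 'i': 1, 's': 9, 'f': 5}
env['i'] = 7 → {'x': 3, 'i': 7, 's': 9, 'f': 5}
env['f'] = 5+5 = 10 → {'x': 3, 'i': 7, 's': 9, 'f': 10}
env['x'] = env['f']+1 = 11 → {'x': 11, 'i': 7, 's': 9, 'f': 10}
env['f']+env['i'] = 10+7 = 17

17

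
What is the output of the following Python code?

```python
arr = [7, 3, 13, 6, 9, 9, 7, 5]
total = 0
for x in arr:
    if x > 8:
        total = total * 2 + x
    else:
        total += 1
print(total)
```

101

x=7: not >8, total = 0+1 = 1
x=3: not >8, total = 1+1 = 2
x=13: >8, total = 2*2+13 = 17
x=6: not >8, total = 17+1 = 18
x=9: >8, total = 18*2+9 = 45
x=9: >8, total = 45*2+9 = 99
x=7: not >8, total = 99+1 = 100
x=5: not >8, total = 100+1 = 101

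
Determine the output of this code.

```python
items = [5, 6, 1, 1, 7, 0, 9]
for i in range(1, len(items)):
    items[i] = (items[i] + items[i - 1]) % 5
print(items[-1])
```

4

i=1: items[1] = (6+5)%5 = 1 → [5, 1, 1, 1, 7, 0, 9]
i=2: items[2] = (1+1)%5 = 2 → [5, 1, 2, 1, 7, 0, 9]
i=3: items[3] = (1+2)%5 = 3 → [5, 1, 2, 3, 7, 0, 9]
i=4: items[4] = (7+3)%5 = 0 → [5, 1, 2, 3, 0, 0, 9]
i=5: items[5] = (0+0)%5 = 0 → [5, 1, 2, 3, 0, 0, 9]
i=6: items[6] = (9+0)%5 = 4 → [5, 1, 2, 3, 0, 0, 4]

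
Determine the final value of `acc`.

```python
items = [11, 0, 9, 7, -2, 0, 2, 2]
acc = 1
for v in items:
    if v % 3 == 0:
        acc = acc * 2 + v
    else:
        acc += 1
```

v=11: not %3==0, acc = 1+1 = 2
v=0: %3==0, acc = 2*2+0 = 4
v=9: %3==0, acc = 4*2+9 = 17
v=7: not %3==0, acc = 17+1 = 18
v=-2: not %3==0, acc = 18+1 = 19
v=0: %3==0, acc = 19*2+0 = 38
v=2: not %3==0, acc = 38+1 = 39
v=2: not %3==0, acc = 39+1 = 40

40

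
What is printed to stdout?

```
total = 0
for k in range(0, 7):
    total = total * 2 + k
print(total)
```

k=0: total = 0*2+0 = 0
k=1: total = 0*2+1 = 1
k=2: total = 1*2+2 = 4
k=3: total = 4*2+3 = 11
k=4: total = 11*2+4 = 26
k=5: total = 26*2+5 = 57
k=6: total = 57*2+6 = 120

120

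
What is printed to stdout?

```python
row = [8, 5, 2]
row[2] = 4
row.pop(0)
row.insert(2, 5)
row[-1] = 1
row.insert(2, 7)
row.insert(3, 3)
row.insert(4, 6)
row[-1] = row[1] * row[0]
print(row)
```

row[2] = 4 → [8, 5, 4]
pop(0) removes 8 → [5, 4]
insert 5 at 2 → [5, 4, 5]
row[-1] = 1 → [5, 4, 1]
insert 7 at 2 → [5, 4, 7, 1]
insert 3 at 3 → [5, 4, 7, 3, 1]
insert 6 at 4 → [5, 4, 7, 3, 6, 1]
row[-1] = row[1]*row[0] = 4*5 = 20 → [5, 4, 7, 3, 6, 20]

[5, 4, 7, 3, 6, 20]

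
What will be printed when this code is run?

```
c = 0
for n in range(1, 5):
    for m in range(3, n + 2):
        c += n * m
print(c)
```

n=2,m=3: c = 0+6 = 6
n=3,m=3: c = 6+9 = 15
n=3,m=4: c = 15+12 = 27
n=4,m=3: c = 27+12 = 39
n=4,m=4: c = 39+16 = 55
n=4,m=5: c = 55+20 = 75

75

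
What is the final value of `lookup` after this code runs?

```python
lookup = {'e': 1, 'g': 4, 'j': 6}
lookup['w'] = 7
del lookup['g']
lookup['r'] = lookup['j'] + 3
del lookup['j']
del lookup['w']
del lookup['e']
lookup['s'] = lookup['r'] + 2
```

{'r': 9, 's': 11}

lookup['w'] = 7 → {'e': 1, 'g': 4, 'j': 6, 'w': 7}
del 'g' → {'e': 1, 'j': 6, 'w': 7}
lookup['r'] = lookup['j']+3 = 9 → {'e': 1, 'j': 6, 'w': 7, 'r': 9}
del 'j' → {'e': 1, 'w': 7, 'r': 9}
del 'w' → {'e': 1, 'r': 9}
del 'e' → {'r': 9}
lookup['s'] = lookup['r']+2 = 11 → {'r': 9, 's': 11}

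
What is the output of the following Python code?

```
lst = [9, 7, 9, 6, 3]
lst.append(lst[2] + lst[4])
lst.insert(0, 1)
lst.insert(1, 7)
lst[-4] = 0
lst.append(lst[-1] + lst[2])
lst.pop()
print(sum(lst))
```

append lst[2]+lst[4] = 9+3 = 12 → [9, 7, 9, 6, 3, 12]
insert 1 at 0 → [1, 9, 7, 9, 6, 3, 12]
insert 7 at 1 → [1, 7, 9, 7, 9, 6, 3, 12]
lst[-4] = 0 → [1, 7, 9, 7, 0, 6, 3, 12]
append lst[-1]+lst[2] = 12+9 = 21 → [1, 7, 9, 7, 0, 6, 3, 12, 21]
pop() removes 21 → [1, 7, 9, 7, 0, 6, 3, 12]
sum = 45

45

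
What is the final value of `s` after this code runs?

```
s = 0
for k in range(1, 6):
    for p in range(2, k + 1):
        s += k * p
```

k=2,p=2: s = 0+4 = 4
k=3,p=2: s = 4+6 = 10
k=3,p=3: s = 10+9 = 19
k=4,p=2: s = 19+8 = 27
k=4,p=3: s = 27+12 = 39
k=4,p=4: s = 39+16 = 55
k=5,p=2: s = 55+10 = 65
k=5,p=3: s = 65+15 = 80
k=5,p=4: s = 80+20 = 100
k=5,p=5: s = 100+25 = 125

125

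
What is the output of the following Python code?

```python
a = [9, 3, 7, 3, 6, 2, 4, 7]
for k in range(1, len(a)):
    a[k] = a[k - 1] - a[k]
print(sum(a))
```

k=1: a[1] = 9-3 = 6 → [9, 6, 7, 3, 6, 2, 4, 7]
k=2: a[2] = 6-7 = -1 → [9, 6, -1, 3, 6, 2, 4, 7]
k=3: a[3] = (-1)-3 = -4 → [9, 6, -1, -4, 6, 2, 4, 7]
k=4: a[4] = (-4)-6 = -10 → [9, 6, -1, -4, -10, 2, 4, 7]
k=5: a[5] = (-10)-2 = -12 → [9, 6, -1, -4, -10, -12, 4, 7]
k=6: a[6] = (-12)-4 = -16 → [9, 6, -1, -4, -10, -12, -16, 7]
k=7: a[7] = (-16)-7 = -23 → [9, 6, -1, -4, -10, -12, -16, -23]
sum = -51

-51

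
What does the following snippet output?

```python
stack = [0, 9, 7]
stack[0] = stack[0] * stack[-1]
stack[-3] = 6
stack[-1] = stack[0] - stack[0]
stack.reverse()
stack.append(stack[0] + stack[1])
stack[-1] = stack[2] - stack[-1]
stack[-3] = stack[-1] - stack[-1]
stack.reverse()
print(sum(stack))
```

stack[0] = stack[0]*stack[-1] = 0*7 = 0 → [0, 9, 7]
stack[-3] = 6 → [6, 9, 7]
stack[-1] = stack[0]-stack[0] = 6-6 = 0 → [6, 9, 0]
reverse → [0, 9, 6]
append stack[0]+stack[1] = 0+9 = 9 → [0, 9, 6, 9]
stack[-1] = stack[2]-stack[-1] = 6-9 = -3 → [0, 9, 6, -3]
stack[-3] = stack[-1]-stack[-1] = (-3)-(-3) = 0 → [0, 0, 6, -3]
reverse → [-3, 6, 0, 0]
sum = 3

3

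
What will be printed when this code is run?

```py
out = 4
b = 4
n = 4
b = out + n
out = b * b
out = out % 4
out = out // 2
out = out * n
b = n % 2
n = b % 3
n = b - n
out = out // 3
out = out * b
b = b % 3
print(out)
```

b = 4+4 = 8
out = 8*8 = 64
out = 64%4 = 0
out = 0//2 = 0
out = 0*4 = 0
b = 4%2 = 0
n = 0%3 = 0
n = 0-0 = 0
out = 0//3 = 0
out = 0*0 = 0
b = 0%3 = 0

0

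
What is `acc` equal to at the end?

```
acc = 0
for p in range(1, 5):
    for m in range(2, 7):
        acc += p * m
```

p=1,m=2: acc = 0+2 = 2
p=1,m=3: acc = 2+3 = 5
p=1,m=4: acc = 5+4 = 9
p=1,m=5: acc = 9+5 = 14
p=1,m=6: acc = 14+6 = 20
p=2,m=2: acc = 20+4 = 24
p=2,m=3: acc = 24+6 = 30
p=2,m=4: acc = 30+8 = 38
p=2,m=5: acc = 38+10 = 48
p=2,m=6: acc = 48+12 = 60
p=3,m=2: acc = 60+6 = 66
p=3,m=3: acc = 66+9 = 75
p=3,m=4: acc = 75+12 = 87
p=3,m=5: acc = 87+15 = 102
p=3,m=6: acc = 102+18 = 120
p=4,m=2: acc = 120+8 = 128
p=4,m=3: acc = 128+12 = 140
p=4,m=4: acc = 140+16 = 156
p=4,m=5: acc = 156+20 = 176
p=4,m=6: acc = 176+24 = 200

200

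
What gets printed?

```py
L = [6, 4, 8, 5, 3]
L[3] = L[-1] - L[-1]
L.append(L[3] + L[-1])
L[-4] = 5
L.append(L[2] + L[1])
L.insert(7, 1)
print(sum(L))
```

31

L[3] = L[-1]-L[-1] = 3-3 = 0 → [6, 4, 8, 0, 3]
append L[3]+L[-1] = 0+3 = 3 → [6, 4, 8, 0, 3, 3]
L[-4] = 5 → [6, 4, 5, 0, 3, 3]
append L[2]+L[1] = 5+4 = 9 → [6, 4, 5, 0, 3, 3, 9]
insert 1 at 7 → [6, 4, 5, 0, 3, 3, 9, 1]
sum = 31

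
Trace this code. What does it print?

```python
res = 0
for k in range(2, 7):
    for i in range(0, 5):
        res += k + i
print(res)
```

k=2,i=0: res = 0+2 = 2
k=2,i=1: res = 2+3 = 5
k=2,i=2: res = 5+4 = 9
k=2,i=3: res = 9+5 = 14
k=2,i=4: res = 14+6 = 20
k=3,i=0: res = 20+3 = 23
k=3,i=1: res = 23+4 = 27
k=3,i=2: res = 27+5 = 32
k=3,i=3: res = 32+6 = 38
k=3,i=4: res = 38+7 = 45
k=4,i=0: res = 45+4 = 49
k=4,i=1: res = 49+5 = 54
k=4,i=2: res = 54+6 = 60
k=4,i=3: res = 60+7 = 67
k=4,i=4: res = 67+8 = 75
k=5,i=0: res = 75+5 = 80
k=5,i=1: res = 80+6 = 86
k=5,i=2: res = 86+7 = 93
k=5,i=3: res = 93+8 = 101
k=5,i=4: res = 101+9 = 110
k=6,i=0: res = 110+6 = 116
k=6,i=1: res = 116+7 = 123
k=6,i=2: res = 123+8 = 131
k=6,i=3: res = 131+9 = 140
k=6,i=4: res = 140+10 = 150

150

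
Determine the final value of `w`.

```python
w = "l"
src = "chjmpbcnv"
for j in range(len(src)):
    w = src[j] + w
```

j=0: prepend 'c' → 'cl'
j=1: prepend 'h' → 'hcl'
j=2: prepend 'j' → 'jhcl'
j=3: prepend 'm' → 'mjhcl'
j=4: prepend 'p' → 'pmjhcl'
j=5: prepend 'b' → 'bpmjhcl'
j=6: prepend 'c' → 'cbpmjhcl'
j=7: prepend 'n' → 'ncbpmjhcl'
j=8: prepend 'v' → 'vncbpmjhcl'

'vncbpmjhcl'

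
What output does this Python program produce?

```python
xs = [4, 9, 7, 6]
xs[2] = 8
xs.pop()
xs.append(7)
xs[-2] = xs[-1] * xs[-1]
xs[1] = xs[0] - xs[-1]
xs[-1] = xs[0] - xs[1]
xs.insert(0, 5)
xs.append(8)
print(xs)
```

xs[2] = 8 → [4, 9, 8, 6]
pop() removes 6 → [4, 9, 8]
append 7 → [4, 9, 8, 7]
xs[-2] = xs[-1]*xs[-1] = 7*7 = 49 → [4, 9, 49, 7]
xs[1] = xs[0]-xs[-1] = 4-7 = -3 → [4, -3, 49, 7]
xs[-1] = xs[0]-xs[1] = 4-(-3) = 7 → [4, -3, 49, 7]
insert 5 at 0 → [5, 4, -3, 49, 7]
append 8 → [5, 4, -3, 49, 7, 8]

[5, 4, -3, 49, 7, 8]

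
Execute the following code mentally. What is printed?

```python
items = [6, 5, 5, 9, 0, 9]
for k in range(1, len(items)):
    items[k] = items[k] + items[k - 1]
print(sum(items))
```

k=1: items[1] = 5+6 = 11 → [6, 11, 5, 9, 0, 9]
k=2: items[2] = 5+11 = 16 → [6, 11, 16, 9, 0, 9]
k=3: items[3] = 9+16 = 25 → [6, 11, 16, 25, 0, 9]
k=4: items[4] = 0+25 = 25 → [6, 11, 16, 25, 25, 9]
k=5: items[5] = 9+25 = 34 → [6, 11, 16, 25, 25, 34]
sum = 117

117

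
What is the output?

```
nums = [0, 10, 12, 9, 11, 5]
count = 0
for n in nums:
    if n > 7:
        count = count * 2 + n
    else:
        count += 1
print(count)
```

n=0: not >7, count = 0+1 = 1
n=10: >7, count = 1*2+10 = 12
n=12: >7, count = 12*2+12 = 36
n=9: >7, count = 36*2+9 = 81
n=11: >7, count = 81*2+11 = 173
n=5: not >7, count = 173+1 = 174

174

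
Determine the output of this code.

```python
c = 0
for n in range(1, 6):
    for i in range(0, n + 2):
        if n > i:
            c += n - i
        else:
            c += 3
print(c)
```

n=1,i=0: 1>0, c = 0+1 = 1
n=1,i=1: not 1>1, c = 1+3 = 4
n=1,i=2: not 1>2, c = 4+3 = 7
n=2,i=0: 2>0, c = 7+2 = 9
n=2,i=1: 2>1, c = 9+1 = 10
n=2,i=2: not 2>2, c = 10+3 = 13
n=2,i=3: not 2>3, c = 13+3 = 16
n=3,i=0: 3>0, c = 16+3 = 19
n=3,i=1: 3>1, c = 19+2 = 21
n=3,i=2: 3>2, c = 21+1 = 22
n=3,i=3: not 3>3, c = 22+3 = 25
n=3,i=4: not 3>4, c = 25+3 = 28
n=4,i=0: 4>0, c = 28+4 = 32
n=4,i=1: 4>1, c = 32+3 = 35
n=4,i=2: 4>2, c = 35+2 = 37
n=4,i=3: 4>3, c = 37+1 = 38
n=4,i=4: not 4>4, c = 38+3 = 41
n=4,i=5: not 4>5, c = 41+3 = 44
n=5,i=0: 5>0, c = 44+5 = 49
n=5,i=1: 5>1, c = 49+4 = 53
n=5,i=2: 5>2, c = 53+3 = 56
n=5,i=3: 5>3, c = 56+2 = 58
n=5,i=4: 5>4, c = 58+1 = 59
n=5,i=5: not 5>5, c = 59+3 = 62
n=5,i=6: not 5>6, c = 62+3 = 65

65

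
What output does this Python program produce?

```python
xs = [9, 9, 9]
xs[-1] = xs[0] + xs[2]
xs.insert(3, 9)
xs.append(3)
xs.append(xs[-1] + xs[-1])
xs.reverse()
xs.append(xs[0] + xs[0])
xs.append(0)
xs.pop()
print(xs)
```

xs[-1] = xs[0]+xs[2] = 9+9 = 18 → [9, 9, 18]
insert 9 at 3 → [9, 9, 18, 9]
append 3 → [9, 9, 18, 9, 3]
append xs[-1]+xs[-1] = 3+3 = 6 → [9, 9, 18, 9, 3, 6]
reverse → [6, 3, 9, 18, 9, 9]
append xs[0]+xs[0] = 6+6 = 12 → [6, 3, 9, 18, 9, 9, 12]
append 0 → [6, 3, 9, 18, 9, 9, 12, 0]
pop() removes 0 → [6, 3, 9, 18, 9, 9, 12]

[6, 3, 9, 18, 9, 9, 12]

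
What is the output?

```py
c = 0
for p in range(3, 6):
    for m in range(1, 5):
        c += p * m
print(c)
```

p=3,m=1: c = 0+3 = 3
p=3,m=2: c = 3+6 = 9
p=3,m=3: c = 9+9 = 18
p=3,m=4: c = 18+12 = 30
p=4,m=1: c = 30+4 = 34
p=4,m=2: c = 34+8 = 42
p=4,m=3: c = 42+12 = 54
p=4,m=4: c = 54+16 = 70
p=5,m=1: c = 70+5 = 75
p=5,m=2: c = 75+10 = 85
p=5,m=3: c = 85+15 = 100
p=5,m=4: c = 100+20 = 120

120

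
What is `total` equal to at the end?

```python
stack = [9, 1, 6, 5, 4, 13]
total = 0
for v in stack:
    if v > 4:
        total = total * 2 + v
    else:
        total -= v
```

103

v=9: >4, total = 0*2+9 = 9
v=1: not >4, total = 9-1 = 8
v=6: >4, total = 8*2+6 = 22
v=5: >4, total = 22*2+5 = 49
v=4: not >4, total = 49-4 = 45
v=13: >4, total = 45*2+13 = 103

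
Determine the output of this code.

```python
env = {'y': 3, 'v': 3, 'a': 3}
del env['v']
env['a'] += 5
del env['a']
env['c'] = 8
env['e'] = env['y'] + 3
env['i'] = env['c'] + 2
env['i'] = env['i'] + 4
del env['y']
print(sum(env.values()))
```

28

del 'v' → {'y': 3, 'a': 3}
env['a'] = 3+5 = 8 → {'y': 3, 'a': 8}
del 'a' → {'y': 3}
env['c'] = 8 → {'y': 3, 'c': 8}
env['e'] = env['y']+3 = 6 → {'y': 3, 'c': 8, 'e': 6}
env['i'] = env['c']+2 = 10 → {'y': 3, 'c': 8, 'e': 6, 'i': 10}
env['i'] = env['i']+4 = 14 → {'y': 3, 'c': 8, 'e': 6, 'i': 14}
del 'y' → {'c': 8, 'e': 6, 'i': 14}
sum of values = 28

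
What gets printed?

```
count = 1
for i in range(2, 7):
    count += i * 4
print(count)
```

81

i=2: count = 1+2*4 = 9
i=3: count = 9+3*4 = 21
i=4: count = 21+4*4 = 37
i=5: count = 37+5*4 = 57
i=6: count = 57+6*4 = 81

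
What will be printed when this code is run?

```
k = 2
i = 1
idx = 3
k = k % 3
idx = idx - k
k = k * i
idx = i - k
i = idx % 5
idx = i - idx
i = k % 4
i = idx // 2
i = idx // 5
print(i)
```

1

k = 2%3 = 2
idx = 3-2 = 1
k = 2*1 = 2
idx = 1-2 = -1
i = (-1)%5 = 4
idx = 4-(-1) = 5
i = 2%4 = 2
i = 5//2 = 2
i = 5//5 = 1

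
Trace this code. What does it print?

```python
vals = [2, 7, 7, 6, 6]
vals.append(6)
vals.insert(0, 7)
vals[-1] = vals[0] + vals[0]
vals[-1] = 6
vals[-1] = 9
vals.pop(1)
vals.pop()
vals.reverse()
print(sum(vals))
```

append 6 → [2, 7, 7, 6, 6, 6]
insert 7 at 0 → [7, 2, 7, 7, 6, 6, 6]
vals[-1] = vals[0]+vals[0] = 7+7 = 14 → [7, 2, 7, 7, 6, 6, 14]
vals[-1] = 6 → [7, 2, 7, 7, 6, 6, 6]
vals[-1] = 9 → [7, 2, 7, 7, 6, 6, 9]
pop(1) removes 2 → [7, 7, 7, 6, 6, 9]
pop() removes 9 → [7, 7, 7, 6, 6]
reverse → [6, 6, 7, 7, 7]
sum = 33

33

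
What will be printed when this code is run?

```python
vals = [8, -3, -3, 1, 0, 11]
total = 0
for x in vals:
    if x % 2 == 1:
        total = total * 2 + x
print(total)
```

-23

x=8: not odd
x=-3: odd, total = 0*2+(-3) = -3
x=-3: odd, total = (-3)*2+(-3) = -9
x=1: odd, total = (-9)*2+1 = -17
x=0: not odd
x=11: odd, total = (-17)*2+11 = -23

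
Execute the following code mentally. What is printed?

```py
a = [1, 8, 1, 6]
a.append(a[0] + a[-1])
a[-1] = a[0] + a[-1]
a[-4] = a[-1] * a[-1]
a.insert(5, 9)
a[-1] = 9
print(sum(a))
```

append a[0]+a[-1] = 1+6 = 7 → [1, 8, 1, 6, 7]
a[-1] = a[0]+a[-1] = 1+7 = 8 → [1, 8, 1, 6, 8]
a[-4] = a[-1]*a[-1] = 8*8 = 64 → [1, 64, 1, 6, 8]
insert 9 at 5 → [1, 64, 1, 6, 8, 9]
a[-1] = 9 → [1, 64, 1, 6, 8, 9]
sum = 89

89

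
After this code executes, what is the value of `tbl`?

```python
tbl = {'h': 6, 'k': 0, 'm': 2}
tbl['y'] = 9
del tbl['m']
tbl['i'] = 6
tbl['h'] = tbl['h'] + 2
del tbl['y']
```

{'h': 8, 'k': 0, 'i': 6}

tbl['y'] = 9 → {'h': 6, 'k': 0, 'm': 2, 'y': 9}
del 'm' → {'h': 6, 'k': 0, 'y': 9}
tbl['i'] = 6 → {'h': 6, 'k': 0, 'y': 9, 'i': 6}
tbl['h'] = tbl['h']+2 = 8 → {'h': 8, 'k': 0, 'y': 9, 'i': 6}
del 'y' → {'h': 8, 'k': 0, 'i': 6}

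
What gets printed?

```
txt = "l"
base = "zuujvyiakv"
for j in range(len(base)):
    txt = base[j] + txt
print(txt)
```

vkaiyvjuuzl

j=0: prepend 'z' → 'zl'
j=1: prepend 'u' → 'uzl'
j=2: prepend 'u' → 'uuzl'
j=3: prepend 'j' → 'juuzl'
j=4: prepend 'v' → 'vjuuzl'
j=5: prepend 'y' → 'yvjuuzl'
j=6: prepend 'i' → 'iyvjuuzl'
j=7: prepend 'a' → 'aiyvjuuzl'
j=8: prepend 'k' → 'kaiyvjuuzl'
j=9: prepend 'v' → 'vkaiyvjuuzl'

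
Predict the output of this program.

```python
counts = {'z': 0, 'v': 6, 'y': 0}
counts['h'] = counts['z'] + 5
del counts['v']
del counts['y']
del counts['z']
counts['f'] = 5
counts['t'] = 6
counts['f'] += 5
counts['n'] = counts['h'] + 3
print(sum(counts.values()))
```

counts['h'] = counts['z']+5 = 5 → {'z': 0, 'v': 6, 'y': 0, 'h': 5}
del 'v' → {'z': 0, 'y': 0, 'h': 5}
del 'y' → {'z': 0, 'h': 5}
del 'z' → {'h': 5}
counts['f'] = 5 → {'h': 5, 'f': 5}
counts['t'] = 6 → {'h': 5, 'f': 5, 't': 6}
counts['f'] = 5+5 = 10 → {'h': 5, 'f': 10, 't': 6}
counts['n'] = counts['h']+3 = 8 → {'h': 5, 'f': 10, 't': 6, 'n': 8}
sum of values = 29

29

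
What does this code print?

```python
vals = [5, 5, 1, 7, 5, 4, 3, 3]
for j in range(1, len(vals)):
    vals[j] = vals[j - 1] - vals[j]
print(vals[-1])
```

-23

j=1: vals[1] = 5-5 = 0 → [5, 0, 1, 7, 5, 4, 3, 3]
j=2: vals[2] = 0-1 = -1 → [5, 0, -1, 7, 5, 4, 3, 3]
j=3: vals[3] = (-1)-7 = -8 → [5, 0, -1, -8, 5, 4, 3, 3]
j=4: vals[4] = (-8)-5 = -13 → [5, 0, -1, -8, -13, 4, 3, 3]
j=5: vals[5] = (-13)-4 = -17 → [5, 0, -1, -8, -13, -17, 3, 3]
j=6: vals[6] = (-17)-3 = -20 → [5, 0, -1, -8, -13, -17, -20, 3]
j=7: vals[7] = (-20)-3 = -23 → [5, 0, -1, -8, -13, -17, -20, -23]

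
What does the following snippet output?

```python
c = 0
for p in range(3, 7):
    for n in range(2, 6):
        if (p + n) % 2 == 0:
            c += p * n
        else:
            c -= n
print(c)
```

96

p=3,n=2: odd sum, c = 0-2 = -2
p=3,n=3: even sum, c = (-2)+9 = 7
p=3,n=4: odd sum, c = 7-4 = 3
p=3,n=5: even sum, c = 3+15 = 18
p=4,n=2: even sum, c = 18+8 = 26
p=4,n=3: odd sum, c = 26-3 = 23
p=4,n=4: even sum, c = 23+16 = 39
p=4,n=5: odd sum, c = 39-5 = 34
p=5,n=2: odd sum, c = 34-2 = 32
p=5,n=3: even sum, c = 32+15 = 47
p=5,n=4: odd sum, c = 47-4 = 43
p=5,n=5: even sum, c = 43+25 = 68
p=6,n=2: even sum, c = 68+12 = 80
p=6,n=3: odd sum, c = 80-3 = 77
p=6,n=4: even sum, c = 77+24 = 101
p=6,n=5: odd sum, c = 101-5 = 96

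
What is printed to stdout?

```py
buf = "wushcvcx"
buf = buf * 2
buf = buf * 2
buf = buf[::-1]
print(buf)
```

xcvchsuwxcvchsuwxcvchsuwxcvchsuw

repeat ×2 → 'wushcvcxwushcvcx'
repeat ×2 → 'wushcvcxwushcvcxwushcvcxwushcvcx'
reverse → 'xcvchsuwxcvchsuwxcvchsuwxcvchsuw'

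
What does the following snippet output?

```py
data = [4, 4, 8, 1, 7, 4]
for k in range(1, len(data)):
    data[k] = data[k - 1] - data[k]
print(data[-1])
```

-20

k=1: data[1] = 4-4 = 0 → [4, 0, 8, 1, 7, 4]
k=2: data[2] = 0-8 = -8 → [4, 0, -8, 1, 7, 4]
k=3: data[3] = (-8)-1 = -9 → [4, 0, -8, -9, 7, 4]
k=4: data[4] = (-9)-7 = -16 → [4, 0, -8, -9, -16, 4]
k=5: data[5] = (-16)-4 = -20 → [4, 0, -8, -9, -16, -20]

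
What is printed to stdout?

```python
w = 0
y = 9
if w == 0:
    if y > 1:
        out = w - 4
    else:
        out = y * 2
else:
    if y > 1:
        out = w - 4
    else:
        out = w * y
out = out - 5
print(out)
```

-9

w=0, y=9
w == 0 is True; y > 1 is True
→ out = w - 4 = -4
out = (-4)-5 = -9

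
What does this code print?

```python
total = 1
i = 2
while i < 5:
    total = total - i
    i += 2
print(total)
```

i=2: total = 1-2 = -1
i=4: total = (-1)-4 = -5

-5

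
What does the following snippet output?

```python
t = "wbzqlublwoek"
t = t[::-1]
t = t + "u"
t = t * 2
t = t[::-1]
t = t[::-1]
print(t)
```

reverse → 'keowlbulqzbw'
+ 'u' → 'keowlbulqzbwu'
repeat ×2 → 'keowlbulqzbwukeowlbulqzbwu'
reverse → 'uwbzqlublwoekuwbzqlublwoek'
reverse → 'keowlbulqzbwukeowlbulqzbwu'

keowlbulqzbwukeowlbulqzbwu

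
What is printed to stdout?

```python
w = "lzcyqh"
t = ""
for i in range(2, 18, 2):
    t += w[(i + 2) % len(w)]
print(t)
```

i=2: add w[4]='q' → 'q'
i=4: add w[0]='l' → 'ql'
i=6: add w[2]='c' → 'qlc'
i=8: add w[4]='q' → 'qlcq'
i=10: add w[0]='l' → 'qlcql'
i=12: add w[2]='c' → 'qlcqlc'
i=14: add w[4]='q' → 'qlcqlcq'
i=16: add w[0]='l' → 'qlcqlcql'

qlcqlcql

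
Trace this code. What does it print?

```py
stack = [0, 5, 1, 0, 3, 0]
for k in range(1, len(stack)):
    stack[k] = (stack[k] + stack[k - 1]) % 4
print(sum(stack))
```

7

k=1: stack[1] = (5+0)%4 = 1 → [0, 1, 1, 0, 3, 0]
k=2: stack[2] = (1+1)%4 = 2 → [0, 1, 2, 0, 3, 0]
k=3: stack[3] = (0+2)%4 = 2 → [0, 1, 2, 2, 3, 0]
k=4: stack[4] = (3+2)%4 = 1 → [0, 1, 2, 2, 1, 0]
k=5: stack[5] = (0+1)%4 = 1 → [0, 1, 2, 2, 1, 1]
sum = 7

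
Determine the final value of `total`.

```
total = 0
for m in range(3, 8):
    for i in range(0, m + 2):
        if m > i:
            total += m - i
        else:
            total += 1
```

m=3,i=0: 3>0, total = 0+3 = 3
m=3,i=1: 3>1, total = 3+2 = 5
m=3,i=2: 3>2, total = 5+1 = 6
m=3,i=3: not 3>3, total = 6+1 = 7
m=3,i=4: not 3>4, total = 7+1 = 8
m=4,i=0: 4>0, total = 8+4 = 12
m=4,i=1: 4>1, total = 12+3 = 15
m=4,i=2: 4>2, total = 15+2 = 17
m=4,i=3: 4>3, total = 17+1 = 18
m=4,i=4: not 4>4, total = 18+1 = 19
m=4,i=5: not 4>5, total = 19+1 = 20
m=5,i=0: 5>0, total = 20+5 = 25
m=5,i=1: 5>1, total = 25+4 = 29
m=5,i=2: 5>2, total = 29+3 = 32
m=5,i=3: 5>3, total = 32+2 = 34
m=5,i=4: 5>4, total = 34+1 = 35
m=5,i=5: not 5>5, total = 35+1 = 36
m=5,i=6: not 5>6, total = 36+1 = 37
m=6,i=0: 6>0, total = 37+6 = 43
m=6,i=1: 6>1, total = 43+5 = 48
m=6,i=2: 6>2, total = 48+4 = 52
m=6,i=3: 6>3, total = 52+3 = 55
m=6,i=4: 6>4, total = 55+2 = 57
m=6,i=5: 6>5, total = 57+1 = 58
m=6,i=6: not 6>6, total = 58+1 = 59
m=6,i=7: not 6>7, total = 59+1 = 60
m=7,i=0: 7>0, total = 60+7 = 67
m=7,i=1: 7>1, total = 67+6 = 73
m=7,i=2: 7>2, total = 73+5 = 78
m=7,i=3: 7>3, total = 78+4 = 82
m=7,i=4: 7>4, total = 82+3 = 85
m=7,i=5: 7>5, total = 85+2 = 87
m=7,i=6: 7>6, total = 87+1 = 88
m=7,i=7: not 7>7, total = 88+1 = 89
m=7,i=8: not 7>8, total = 89+1 = 90

90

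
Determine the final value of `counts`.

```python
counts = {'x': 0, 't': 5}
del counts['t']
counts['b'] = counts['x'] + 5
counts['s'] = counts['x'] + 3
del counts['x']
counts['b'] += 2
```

{'b': 7, 's': 3}

del 't' → {'x': 0}
counts['b'] = counts['x']+5 = 5 → {'x': 0, 'b': 5}
counts['s'] = counts['x']+3 = 3 → {'x': 0, 'b': 5, 's': 3}
del 'x' → {'b': 5, 's': 3}
counts['b'] = 5+2 = 7 → {'b': 7, 's': 3}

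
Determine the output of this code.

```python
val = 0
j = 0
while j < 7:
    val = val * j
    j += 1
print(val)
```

0

j=0: val = 0*0 = 0
j=1: val = 0*1 = 0
j=2: val = 0*2 = 0
j=3: val = 0*3 = 0
j=4: val = 0*4 = 0
j=5: val = 0*5 = 0
j=6: val = 0*6 = 0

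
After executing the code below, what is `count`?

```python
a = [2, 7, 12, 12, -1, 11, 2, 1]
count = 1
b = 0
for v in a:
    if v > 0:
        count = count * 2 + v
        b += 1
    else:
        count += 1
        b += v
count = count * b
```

v=2: >0, count = 1*2+2 = 4; b=1
v=7: >0, count = 4*2+7 = 15; b=2
v=12: >0, count = 15*2+12 = 42; b=3
v=12: >0, count = 42*2+12 = 96; b=4
v=-1: not >0, count = 96+1 = 97; b=3
v=11: >0, count = 97*2+11 = 205; b=4
v=2: >0, count = 205*2+2 = 412; b=5
v=1: >0, count = 412*2+1 = 825; b=6
count*b = 825*6 = 4950

4950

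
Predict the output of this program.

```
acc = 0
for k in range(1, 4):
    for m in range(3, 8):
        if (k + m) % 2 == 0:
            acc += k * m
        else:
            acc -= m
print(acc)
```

k=1,m=3: even sum, acc = 0+3 = 3
k=1,m=4: odd sum, acc = 3-4 = -1
k=1,m=5: even sum, acc = (-1)+5 = 4
k=1,m=6: odd sum, acc = 4-6 = -2
k=1,m=7: even sum, acc = (-2)+7 = 5
k=2,m=3: odd sum, acc = 5-3 = 2
k=2,m=4: even sum, acc = 2+8 = 10
k=2,m=5: odd sum, acc = 10-5 = 5
k=2,m=6: even sum, acc = 5+12 = 17
k=2,m=7: odd sum, acc = 17-7 = 10
k=3,m=3: even sum, acc = 10+9 = 19
k=3,m=4: odd sum, acc = 19-4 = 15
k=3,m=5: even sum, acc = 15+15 = 30
k=3,m=6: odd sum, acc = 30-6 = 24
k=3,m=7: even sum, acc = 24+21 = 45

45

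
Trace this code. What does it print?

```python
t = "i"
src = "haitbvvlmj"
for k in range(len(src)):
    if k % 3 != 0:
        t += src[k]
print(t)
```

iaibvlm

k=0: skip
k=1: add 'a' → 'ia'
k=2: add 'i' → 'iai'
k=3: skip
k=4: add 'b' → 'iaib'
k=5: add 'v' → 'iaibv'
k=6: skip
k=7: add 'l' → 'iaibvl'
k=8: add 'm' → 'iaibvlm'
k=9: skip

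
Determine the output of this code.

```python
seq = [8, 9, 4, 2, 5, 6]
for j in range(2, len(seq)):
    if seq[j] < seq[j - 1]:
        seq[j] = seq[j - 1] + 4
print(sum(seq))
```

93

j=2: 4<9, seq[2] = 9+4 = 13 → [8, 9, 13, 2, 5, 6]
j=3: 2<13, seq[3] = 13+4 = 17 → [8, 9, 13, 17, 5, 6]
j=4: 5<17, seq[4] = 17+4 = 21 → [8, 9, 13, 17, 21, 6]
j=5: 6<21, seq[5] = 21+4 = 25 → [8, 9, 13, 17, 21, 25]
sum = 93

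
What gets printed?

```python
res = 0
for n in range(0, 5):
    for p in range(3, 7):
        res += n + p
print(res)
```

n=0,p=3: res = 0+3 = 3
n=0,p=4: res = 3+4 = 7
n=0,p=5: res = 7+5 = 12
n=0,p=6: res = 12+6 = 18
n=1,p=3: res = 18+4 = 22
n=1,p=4: res = 22+5 = 27
n=1,p=5: res = 27+6 = 33
n=1,p=6: res = 33+7 = 40
n=2,p=3: res = 40+5 = 45
n=2,p=4: res = 45+6 = 51
n=2,p=5: res = 51+7 = 58
n=2,p=6: res = 58+8 = 66
n=3,p=3: res = 66+6 = 72
n=3,p=4: res = 72+7 = 79
n=3,p=5: res = 79+8 = 87
n=3,p=6: res = 87+9 = 96
n=4,p=3: res = 96+7 = 103
n=4,p=4: res = 103+8 = 111
n=4,p=5: res = 111+9 = 120
n=4,p=6: res = 120+10 = 130

130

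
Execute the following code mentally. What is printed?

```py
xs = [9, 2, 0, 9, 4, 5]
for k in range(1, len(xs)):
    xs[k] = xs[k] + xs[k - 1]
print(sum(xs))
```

k=1: xs[1] = 2+9 = 11 → [9, 11, 0, 9, 4, 5]
k=2: xs[2] = 0+11 = 11 → [9, 11, 11, 9, 4, 5]
k=3: xs[3] = 9+11 = 20 → [9, 11, 11, 20, 4, 5]
k=4: xs[4] = 4+20 = 24 → [9, 11, 11, 20, 24, 5]
k=5: xs[5] = 5+24 = 29 → [9, 11, 11, 20, 24, 29]
sum = 104

104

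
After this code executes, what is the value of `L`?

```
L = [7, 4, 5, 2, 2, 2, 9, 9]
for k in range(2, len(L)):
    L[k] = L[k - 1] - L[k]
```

[7, 4, -1, -3, -5, -7, -16, -25]

k=2: L[2] = 4-5 = -1 → [7, 4, -1, 2, 2, 2, 9, 9]
k=3: L[3] = (-1)-2 = -3 → [7, 4, -1, -3, 2, 2, 9, 9]
k=4: L[4] = (-3)-2 = -5 → [7, 4, -1, -3, -5, 2, 9, 9]
k=5: L[5] = (-5)-2 = -7 → [7, 4, -1, -3, -5, -7, 9, 9]
k=6: L[6] = (-7)-9 = -16 → [7, 4, -1, -3, -5, -7, -16, 9]
k=7: L[7] = (-16)-9 = -25 → [7, 4, -1, -3, -5, -7, -16, -25]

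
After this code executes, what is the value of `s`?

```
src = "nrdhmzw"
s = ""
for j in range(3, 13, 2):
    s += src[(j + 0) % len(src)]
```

'hzndm'

j=3: add src[3]='h' → 'h'
j=5: add src[5]='z' → 'hz'
j=7: add src[0]='n' → 'hzn'
j=9: add src[2]='d' → 'hznd'
j=11: add src[4]='m' → 'hzndm'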